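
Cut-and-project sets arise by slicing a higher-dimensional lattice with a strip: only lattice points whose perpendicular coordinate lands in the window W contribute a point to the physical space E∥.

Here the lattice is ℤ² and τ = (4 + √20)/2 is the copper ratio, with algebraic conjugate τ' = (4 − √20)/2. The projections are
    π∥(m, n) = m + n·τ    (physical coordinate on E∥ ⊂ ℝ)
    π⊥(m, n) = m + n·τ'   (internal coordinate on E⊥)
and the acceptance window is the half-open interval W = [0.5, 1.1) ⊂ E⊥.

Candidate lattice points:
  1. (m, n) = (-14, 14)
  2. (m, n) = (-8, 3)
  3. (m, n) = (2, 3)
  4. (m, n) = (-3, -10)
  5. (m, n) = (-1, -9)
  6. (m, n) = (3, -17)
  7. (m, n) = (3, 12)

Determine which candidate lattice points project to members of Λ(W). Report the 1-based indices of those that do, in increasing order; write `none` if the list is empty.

Compute τ' = (4−√20)/2 = -0.23607, so π⊥(m,n) = m -0.23607·n.
#1 (-14,14): internal coord -14 + (14)·τ' = -17.30495; -17.30495 ∉ [0.5, 1.1) → out
#2 (-8,3): internal coord -8 + (3)·τ' = -8.70820; -8.70820 ∉ [0.5, 1.1) → out
#3 (2,3): internal coord 2 + (3)·τ' = +1.29180; +1.29180 ∉ [0.5, 1.1) → out
#4 (-3,-10): internal coord -3 + (-10)·τ' = -0.63932; -0.63932 ∉ [0.5, 1.1) → out
#5 (-1,-9): internal coord -1 + (-9)·τ' = +1.12461; +1.12461 ∉ [0.5, 1.1) → out
#6 (3,-17): internal coord 3 + (-17)·τ' = +7.01316; +7.01316 ∉ [0.5, 1.1) → out
#7 (3,12): internal coord 3 + (12)·τ' = +0.16718; +0.16718 ∉ [0.5, 1.1) → out

none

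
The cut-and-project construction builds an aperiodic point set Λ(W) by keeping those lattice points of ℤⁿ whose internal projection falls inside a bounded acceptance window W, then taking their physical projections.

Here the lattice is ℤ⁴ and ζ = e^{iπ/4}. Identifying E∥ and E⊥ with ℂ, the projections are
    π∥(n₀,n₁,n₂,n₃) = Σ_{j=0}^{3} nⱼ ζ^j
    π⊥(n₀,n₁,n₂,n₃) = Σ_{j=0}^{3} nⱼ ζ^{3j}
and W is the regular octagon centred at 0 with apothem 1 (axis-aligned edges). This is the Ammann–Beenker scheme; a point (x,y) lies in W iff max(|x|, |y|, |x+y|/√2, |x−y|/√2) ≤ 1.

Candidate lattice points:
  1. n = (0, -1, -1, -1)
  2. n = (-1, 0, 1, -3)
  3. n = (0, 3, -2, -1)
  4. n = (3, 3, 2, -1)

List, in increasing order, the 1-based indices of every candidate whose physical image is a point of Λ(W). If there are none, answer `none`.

1, 4

π⊥(n) = n₀ + n₁ζ³ + n₂ζ⁶ + n₃ζ⁹ where ζ = e^{iπ/4}.
#1 (0, -1, -1, -1): internal (0.0000, -0.4142); octagon support 0.4142 vs apothem 1 → ∈ W
#2 (-1, 0, 1, -3): internal (-3.1213, -3.1213); octagon support 4.4142 vs apothem 1 → ∉ W
#3 (0, 3, -2, -1): internal (-2.8284, 3.4142); octagon support 4.4142 vs apothem 1 → ∉ W
#4 (3, 3, 2, -1): internal (0.1716, -0.5858); octagon support 0.5858 vs apothem 1 → ∈ W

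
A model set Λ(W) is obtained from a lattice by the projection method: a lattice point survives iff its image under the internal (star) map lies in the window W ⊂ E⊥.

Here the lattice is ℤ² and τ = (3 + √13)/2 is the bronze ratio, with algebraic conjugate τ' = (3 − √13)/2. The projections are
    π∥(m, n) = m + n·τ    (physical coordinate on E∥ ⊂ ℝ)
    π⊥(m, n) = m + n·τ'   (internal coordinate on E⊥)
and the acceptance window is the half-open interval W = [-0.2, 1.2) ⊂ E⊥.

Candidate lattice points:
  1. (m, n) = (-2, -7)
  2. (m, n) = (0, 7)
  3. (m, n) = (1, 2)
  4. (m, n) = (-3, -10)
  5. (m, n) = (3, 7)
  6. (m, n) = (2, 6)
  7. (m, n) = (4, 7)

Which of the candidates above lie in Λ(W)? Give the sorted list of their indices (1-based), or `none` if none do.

1, 3, 4, 5, 6

τ' = (3−√13)/2 ≈ -0.302776.
[1] lift (-2,-7): star map gives 0.119429; window check -0.2 ≤ 0.119429 < 1.2 is true → IN Λ
[2] lift (0,7): star map gives -2.119429; window check -0.2 ≤ -2.119429 < 1.2 is false → out
[3] lift (1,2): star map gives 0.394449; window check -0.2 ≤ 0.394449 < 1.2 is true → IN Λ
[4] lift (-3,-10): star map gives 0.027756; window check -0.2 ≤ 0.027756 < 1.2 is true → IN Λ
[5] lift (3,7): star map gives 0.880571; window check -0.2 ≤ 0.880571 < 1.2 is true → IN Λ
[6] lift (2,6): star map gives 0.183346; window check -0.2 ≤ 0.183346 < 1.2 is true → IN Λ
[7] lift (4,7): star map gives 1.880571; window check -0.2 ≤ 1.880571 < 1.2 is false → out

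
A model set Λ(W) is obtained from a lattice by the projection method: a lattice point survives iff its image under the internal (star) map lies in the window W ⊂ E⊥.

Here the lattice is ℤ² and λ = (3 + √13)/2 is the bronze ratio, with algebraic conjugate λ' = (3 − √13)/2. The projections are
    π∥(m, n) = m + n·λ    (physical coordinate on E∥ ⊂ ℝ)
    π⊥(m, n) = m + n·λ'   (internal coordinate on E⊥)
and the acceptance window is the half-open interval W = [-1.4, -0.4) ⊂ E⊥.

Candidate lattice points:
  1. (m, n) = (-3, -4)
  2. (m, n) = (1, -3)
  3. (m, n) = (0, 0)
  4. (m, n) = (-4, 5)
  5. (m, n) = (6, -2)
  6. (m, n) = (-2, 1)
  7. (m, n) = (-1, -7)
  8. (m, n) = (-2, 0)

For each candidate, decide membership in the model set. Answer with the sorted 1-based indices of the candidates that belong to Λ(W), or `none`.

none

λ' = (3−√13)/2 ≈ -0.30278.
#1 (-3,-4): internal coord -3 + (-4)·λ' = -1.78890; -1.78890 ∉ [-1.4, -0.4) → out
#2 (1,-3): internal coord 1 + (-3)·λ' = +1.90833; +1.90833 ∉ [-1.4, -0.4) → out
#3 (0,0): internal coord 0 + (0)·λ' = +0.00000; +0.00000 ∉ [-1.4, -0.4) → out
#4 (-4,5): internal coord -4 + (5)·λ' = -5.51388; -5.51388 ∉ [-1.4, -0.4) → out
#5 (6,-2): internal coord 6 + (-2)·λ' = +6.60555; +6.60555 ∉ [-1.4, -0.4) → out
#6 (-2,1): internal coord -2 + (1)·λ' = -2.30278; -2.30278 ∉ [-1.4, -0.4) → out
#7 (-1,-7): internal coord -1 + (-7)·λ' = +1.11943; +1.11943 ∉ [-1.4, -0.4) → out
#8 (-2,0): internal coord -2 + (0)·λ' = -2.00000; -2.00000 ∉ [-1.4, -0.4) → out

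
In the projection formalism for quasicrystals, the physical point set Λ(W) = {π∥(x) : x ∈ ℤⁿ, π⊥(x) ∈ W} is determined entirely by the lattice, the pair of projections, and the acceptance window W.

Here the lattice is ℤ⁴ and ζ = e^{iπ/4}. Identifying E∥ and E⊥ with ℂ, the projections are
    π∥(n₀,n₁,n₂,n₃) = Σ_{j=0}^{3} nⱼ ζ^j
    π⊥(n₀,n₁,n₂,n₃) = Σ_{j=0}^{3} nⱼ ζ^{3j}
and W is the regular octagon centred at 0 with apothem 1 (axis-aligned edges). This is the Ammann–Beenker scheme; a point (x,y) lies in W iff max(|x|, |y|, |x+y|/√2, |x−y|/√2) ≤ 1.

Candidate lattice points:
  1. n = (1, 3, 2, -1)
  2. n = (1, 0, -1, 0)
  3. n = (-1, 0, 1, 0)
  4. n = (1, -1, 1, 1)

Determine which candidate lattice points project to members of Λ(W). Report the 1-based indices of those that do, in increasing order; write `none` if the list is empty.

π⊥(n) = n₀ + n₁ζ³ + n₂ζ⁶ + n₃ζ⁹ where ζ = e^{iπ/4}.
#1 (1, 3, 2, -1): internal (-1.8284, -0.5858); octagon support 1.8284 vs apothem 1 → ∉ W
#2 (1, 0, -1, 0): internal (1.0000, 1.0000); octagon support 1.4142 vs apothem 1 → ∉ W
#3 (-1, 0, 1, 0): internal (-1.0000, -1.0000); octagon support 1.4142 vs apothem 1 → ∉ W
#4 (1, -1, 1, 1): internal (2.4142, -1.0000); octagon support 2.4142 vs apothem 1 → ∉ W

none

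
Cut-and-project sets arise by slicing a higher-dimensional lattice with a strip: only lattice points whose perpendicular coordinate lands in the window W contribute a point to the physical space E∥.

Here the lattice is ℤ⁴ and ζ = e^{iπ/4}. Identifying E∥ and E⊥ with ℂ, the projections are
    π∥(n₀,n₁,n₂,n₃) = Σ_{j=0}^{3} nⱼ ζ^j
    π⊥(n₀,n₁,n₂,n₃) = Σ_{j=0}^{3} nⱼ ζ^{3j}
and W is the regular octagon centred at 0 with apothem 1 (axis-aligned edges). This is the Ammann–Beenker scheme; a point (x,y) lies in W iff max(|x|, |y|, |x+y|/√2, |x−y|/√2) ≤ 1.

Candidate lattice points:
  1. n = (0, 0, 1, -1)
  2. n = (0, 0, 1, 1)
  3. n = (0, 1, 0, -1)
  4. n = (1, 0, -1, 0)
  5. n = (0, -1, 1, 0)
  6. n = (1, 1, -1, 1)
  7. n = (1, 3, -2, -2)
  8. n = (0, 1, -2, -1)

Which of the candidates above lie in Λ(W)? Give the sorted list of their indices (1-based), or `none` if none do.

2

Internal map: ζ^{3j} for j=0..3 gives (1,0), (−√2/2,√2/2), (0,−1), (√2/2,√2/2).
#1 (0, 0, 1, -1): internal (-0.7071, -1.7071); octagon support 1.7071 vs apothem 1 → ∉ W
#2 (0, 0, 1, 1): internal (0.7071, -0.2929); octagon support 0.7071 vs apothem 1 → ∈ W
#3 (0, 1, 0, -1): internal (-1.4142, 0.0000); octagon support 1.4142 vs apothem 1 → ∉ W
#4 (1, 0, -1, 0): internal (1.0000, 1.0000); octagon support 1.4142 vs apothem 1 → ∉ W
#5 (0, -1, 1, 0): internal (0.7071, -1.7071); octagon support 1.7071 vs apothem 1 → ∉ W
#6 (1, 1, -1, 1): internal (1.0000, 2.4142); octagon support 2.4142 vs apothem 1 → ∉ W
#7 (1, 3, -2, -2): internal (-2.5355, 2.7071); octagon support 3.7071 vs apothem 1 → ∉ W
#8 (0, 1, -2, -1): internal (-1.4142, 2.0000); octagon support 2.4142 vs apothem 1 → ∉ W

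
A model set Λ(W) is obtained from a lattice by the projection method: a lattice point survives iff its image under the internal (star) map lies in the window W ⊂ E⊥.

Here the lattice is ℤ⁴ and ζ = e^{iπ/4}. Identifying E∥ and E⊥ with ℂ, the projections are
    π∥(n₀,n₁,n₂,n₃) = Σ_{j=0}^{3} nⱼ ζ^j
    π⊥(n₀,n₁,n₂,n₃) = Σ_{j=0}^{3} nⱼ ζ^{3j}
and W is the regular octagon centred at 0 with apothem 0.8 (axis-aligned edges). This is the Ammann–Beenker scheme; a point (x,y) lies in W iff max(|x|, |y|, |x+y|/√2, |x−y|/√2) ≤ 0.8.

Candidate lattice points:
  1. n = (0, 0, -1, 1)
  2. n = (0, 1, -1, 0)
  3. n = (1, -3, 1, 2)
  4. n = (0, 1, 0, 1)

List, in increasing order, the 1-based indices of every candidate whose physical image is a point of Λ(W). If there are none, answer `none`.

none

With ζ = e^{iπ/4} the internal vectors are ζ^0,ζ^3,ζ^6,ζ^9.
candidate 1: n = (0, 0, -1, 1) → π⊥ ≈ (+0.70711, +1.70711); max(|x|,|y|,|x±y|/√2) = 1.70711 > 0.8 ⇒ ∉ W
candidate 2: n = (0, 1, -1, 0) → π⊥ ≈ (-0.70711, +1.70711); max(|x|,|y|,|x±y|/√2) = 1.70711 > 0.8 ⇒ ∉ W
candidate 3: n = (1, -3, 1, 2) → π⊥ ≈ (+4.53553, -1.70711); max(|x|,|y|,|x±y|/√2) = 4.53553 > 0.8 ⇒ ∉ W
candidate 4: n = (0, 1, 0, 1) → π⊥ ≈ (+0.00000, +1.41421); max(|x|,|y|,|x±y|/√2) = 1.41421 > 0.8 ⇒ ∉ W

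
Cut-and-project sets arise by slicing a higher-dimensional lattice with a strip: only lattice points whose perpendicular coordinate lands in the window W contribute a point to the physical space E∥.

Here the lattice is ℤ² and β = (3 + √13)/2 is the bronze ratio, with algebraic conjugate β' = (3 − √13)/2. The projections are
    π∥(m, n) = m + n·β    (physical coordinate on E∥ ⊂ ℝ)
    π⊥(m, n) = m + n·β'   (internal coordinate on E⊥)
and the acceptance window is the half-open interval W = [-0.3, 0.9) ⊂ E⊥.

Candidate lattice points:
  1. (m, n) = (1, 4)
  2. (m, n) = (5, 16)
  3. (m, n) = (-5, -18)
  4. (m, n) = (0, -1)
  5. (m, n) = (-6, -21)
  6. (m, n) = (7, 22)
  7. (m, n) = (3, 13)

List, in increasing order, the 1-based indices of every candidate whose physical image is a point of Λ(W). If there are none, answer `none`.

1, 2, 3, 4, 5, 6

β' = (3−√13)/2 ≈ -0.302776.
[1] lift (1,4): star map gives -0.211103; window check -0.3 ≤ -0.211103 < 0.9 is true → IN Λ
[2] lift (5,16): star map gives 0.155590; window check -0.3 ≤ 0.155590 < 0.9 is true → IN Λ
[3] lift (-5,-18): star map gives 0.449961; window check -0.3 ≤ 0.449961 < 0.9 is true → IN Λ
[4] lift (0,-1): star map gives 0.302776; window check -0.3 ≤ 0.302776 < 0.9 is true → IN Λ
[5] lift (-6,-21): star map gives 0.358288; window check -0.3 ≤ 0.358288 < 0.9 is true → IN Λ
[6] lift (7,22): star map gives 0.338936; window check -0.3 ≤ 0.338936 < 0.9 is true → IN Λ
[7] lift (3,13): star map gives -0.936083; window check -0.3 ≤ -0.936083 < 0.9 is false → out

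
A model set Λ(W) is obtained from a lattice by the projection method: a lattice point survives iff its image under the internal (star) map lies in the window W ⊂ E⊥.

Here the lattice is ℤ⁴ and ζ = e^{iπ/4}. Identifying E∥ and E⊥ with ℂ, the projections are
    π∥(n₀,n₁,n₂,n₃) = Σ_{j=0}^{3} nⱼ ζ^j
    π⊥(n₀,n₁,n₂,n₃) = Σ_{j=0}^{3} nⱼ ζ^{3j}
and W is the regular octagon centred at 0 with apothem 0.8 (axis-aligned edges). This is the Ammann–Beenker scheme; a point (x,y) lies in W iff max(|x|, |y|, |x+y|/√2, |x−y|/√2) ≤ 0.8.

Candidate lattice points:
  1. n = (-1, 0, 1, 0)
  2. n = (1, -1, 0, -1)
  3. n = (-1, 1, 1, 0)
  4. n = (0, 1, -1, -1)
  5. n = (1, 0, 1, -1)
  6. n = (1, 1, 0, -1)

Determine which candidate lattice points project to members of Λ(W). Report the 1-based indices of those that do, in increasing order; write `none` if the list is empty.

Internal map: ζ^{3j} for j=0..3 gives (1,0), (−√2/2,√2/2), (0,−1), (√2/2,√2/2).
candidate 1: n = (-1, 0, 1, 0) → π⊥ ≈ (-1.00000, -1.00000); max(|x|,|y|,|x±y|/√2) = 1.41421 > 0.8 ⇒ ∉ W
candidate 2: n = (1, -1, 0, -1) → π⊥ ≈ (+1.00000, -1.41421); max(|x|,|y|,|x±y|/√2) = 1.70711 > 0.8 ⇒ ∉ W
candidate 3: n = (-1, 1, 1, 0) → π⊥ ≈ (-1.70711, -0.29289); max(|x|,|y|,|x±y|/√2) = 1.70711 > 0.8 ⇒ ∉ W
candidate 4: n = (0, 1, -1, -1) → π⊥ ≈ (-1.41421, +1.00000); max(|x|,|y|,|x±y|/√2) = 1.70711 > 0.8 ⇒ ∉ W
candidate 5: n = (1, 0, 1, -1) → π⊥ ≈ (+0.29289, -1.70711); max(|x|,|y|,|x±y|/√2) = 1.70711 > 0.8 ⇒ ∉ W
candidate 6: n = (1, 1, 0, -1) → π⊥ ≈ (-0.41421, +0.00000); max(|x|,|y|,|x±y|/√2) = 0.41421 ≤ 0.8 ⇒ ∈ W

6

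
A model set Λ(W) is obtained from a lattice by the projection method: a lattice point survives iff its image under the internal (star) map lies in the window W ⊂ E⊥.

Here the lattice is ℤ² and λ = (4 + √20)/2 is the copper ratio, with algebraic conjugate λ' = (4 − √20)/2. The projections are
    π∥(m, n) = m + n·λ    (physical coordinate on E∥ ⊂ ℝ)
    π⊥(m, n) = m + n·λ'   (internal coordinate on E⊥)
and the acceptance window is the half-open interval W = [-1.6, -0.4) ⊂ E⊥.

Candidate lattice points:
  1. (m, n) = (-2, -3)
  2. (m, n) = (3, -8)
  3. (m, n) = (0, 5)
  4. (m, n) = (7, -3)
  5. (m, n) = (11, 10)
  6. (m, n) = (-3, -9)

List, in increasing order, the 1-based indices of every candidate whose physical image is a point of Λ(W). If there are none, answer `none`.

1, 3, 6

Compute λ' = (4−√20)/2 = -0.236068, so π⊥(m,n) = m -0.236068·n.
[1] lift (-2,-3): star map gives -1.291796; window check -1.6 ≤ -1.291796 < -0.4 is true → IN Λ
[2] lift (3,-8): star map gives 4.888544; window check -1.6 ≤ 4.888544 < -0.4 is false → out
[3] lift (0,5): star map gives -1.180340; window check -1.6 ≤ -1.180340 < -0.4 is true → IN Λ
[4] lift (7,-3): star map gives 7.708204; window check -1.6 ≤ 7.708204 < -0.4 is false → out
[5] lift (11,10): star map gives 8.639320; window check -1.6 ≤ 8.639320 < -0.4 is false → out
[6] lift (-3,-9): star map gives -0.875388; window check -1.6 ≤ -0.875388 < -0.4 is true → IN Λ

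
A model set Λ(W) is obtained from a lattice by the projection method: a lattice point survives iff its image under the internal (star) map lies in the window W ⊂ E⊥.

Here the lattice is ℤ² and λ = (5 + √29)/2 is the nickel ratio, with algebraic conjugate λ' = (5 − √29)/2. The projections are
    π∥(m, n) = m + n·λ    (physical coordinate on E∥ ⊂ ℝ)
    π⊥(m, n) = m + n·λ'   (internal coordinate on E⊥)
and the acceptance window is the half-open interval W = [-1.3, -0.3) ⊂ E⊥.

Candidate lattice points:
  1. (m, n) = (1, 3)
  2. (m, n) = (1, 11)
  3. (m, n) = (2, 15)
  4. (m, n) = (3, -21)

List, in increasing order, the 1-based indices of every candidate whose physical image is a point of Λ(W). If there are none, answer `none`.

2, 3

Numerically λ ≈ 5.19258 and λ' = −1/λ ≈ -0.19258.
[1] lift (1,3): star map gives 0.42225; window check -1.3 ≤ 0.42225 < -0.3 is false → out
[2] lift (1,11): star map gives -1.11841; window check -1.3 ≤ -1.11841 < -0.3 is true → IN Λ
[3] lift (2,15): star map gives -0.88874; window check -1.3 ≤ -0.88874 < -0.3 is true → IN Λ
[4] lift (3,-21): star map gives 7.04423; window check -1.3 ≤ 7.04423 < -0.3 is false → out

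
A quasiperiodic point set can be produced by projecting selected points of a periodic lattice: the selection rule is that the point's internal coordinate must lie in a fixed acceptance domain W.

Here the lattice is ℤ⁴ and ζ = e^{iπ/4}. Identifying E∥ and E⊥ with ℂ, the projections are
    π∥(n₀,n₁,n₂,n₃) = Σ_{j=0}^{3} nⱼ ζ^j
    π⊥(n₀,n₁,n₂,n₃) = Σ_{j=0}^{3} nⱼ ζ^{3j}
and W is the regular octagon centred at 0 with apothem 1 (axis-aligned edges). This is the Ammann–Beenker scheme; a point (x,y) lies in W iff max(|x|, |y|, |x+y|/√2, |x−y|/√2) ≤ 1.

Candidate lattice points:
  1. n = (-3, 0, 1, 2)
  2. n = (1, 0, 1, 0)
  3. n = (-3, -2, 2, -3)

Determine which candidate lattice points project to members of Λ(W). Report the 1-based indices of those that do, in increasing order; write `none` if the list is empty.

none

Internal map: ζ^{3j} for j=0..3 gives (1,0), (−√2/2,√2/2), (0,−1), (√2/2,√2/2).
candidate 1: n = (-3, 0, 1, 2) → π⊥ ≈ (-1.58579, +0.41421); max(|x|,|y|,|x±y|/√2) = 1.58579 > 1 ⇒ ∉ W
candidate 2: n = (1, 0, 1, 0) → π⊥ ≈ (+1.00000, -1.00000); max(|x|,|y|,|x±y|/√2) = 1.41421 > 1 ⇒ ∉ W
candidate 3: n = (-3, -2, 2, -3) → π⊥ ≈ (-3.70711, -5.53553); max(|x|,|y|,|x±y|/√2) = 6.53553 > 1 ⇒ ∉ W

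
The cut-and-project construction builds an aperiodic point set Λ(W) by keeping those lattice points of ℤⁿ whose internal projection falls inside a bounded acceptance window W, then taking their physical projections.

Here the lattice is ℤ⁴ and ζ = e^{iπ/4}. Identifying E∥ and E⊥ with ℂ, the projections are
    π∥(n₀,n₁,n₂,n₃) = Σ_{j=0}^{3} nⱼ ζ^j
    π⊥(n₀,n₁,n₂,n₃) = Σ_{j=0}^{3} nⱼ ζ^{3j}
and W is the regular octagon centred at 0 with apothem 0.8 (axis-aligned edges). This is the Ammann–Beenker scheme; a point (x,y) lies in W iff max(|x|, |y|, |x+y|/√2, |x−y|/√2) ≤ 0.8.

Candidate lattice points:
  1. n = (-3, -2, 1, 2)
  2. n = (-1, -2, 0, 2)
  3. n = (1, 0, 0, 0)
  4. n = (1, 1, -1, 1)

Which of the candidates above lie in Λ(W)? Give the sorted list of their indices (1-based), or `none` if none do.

Internal map: ζ^{3j} for j=0..3 gives (1,0), (−√2/2,√2/2), (0,−1), (√2/2,√2/2).
candidate 1: n = (-3, -2, 1, 2) → π⊥ ≈ (-0.171573, -1.000000); max(|x|,|y|,|x±y|/√2) = 1.000000 > 0.8 ⇒ ∉ W
candidate 2: n = (-1, -2, 0, 2) → π⊥ ≈ (+1.828427, +0.000000); max(|x|,|y|,|x±y|/√2) = 1.828427 > 0.8 ⇒ ∉ W
candidate 3: n = (1, 0, 0, 0) → π⊥ ≈ (+1.000000, +0.000000); max(|x|,|y|,|x±y|/√2) = 1.000000 > 0.8 ⇒ ∉ W
candidate 4: n = (1, 1, -1, 1) → π⊥ ≈ (+1.000000, +2.414214); max(|x|,|y|,|x±y|/√2) = 2.414214 > 0.8 ⇒ ∉ W

none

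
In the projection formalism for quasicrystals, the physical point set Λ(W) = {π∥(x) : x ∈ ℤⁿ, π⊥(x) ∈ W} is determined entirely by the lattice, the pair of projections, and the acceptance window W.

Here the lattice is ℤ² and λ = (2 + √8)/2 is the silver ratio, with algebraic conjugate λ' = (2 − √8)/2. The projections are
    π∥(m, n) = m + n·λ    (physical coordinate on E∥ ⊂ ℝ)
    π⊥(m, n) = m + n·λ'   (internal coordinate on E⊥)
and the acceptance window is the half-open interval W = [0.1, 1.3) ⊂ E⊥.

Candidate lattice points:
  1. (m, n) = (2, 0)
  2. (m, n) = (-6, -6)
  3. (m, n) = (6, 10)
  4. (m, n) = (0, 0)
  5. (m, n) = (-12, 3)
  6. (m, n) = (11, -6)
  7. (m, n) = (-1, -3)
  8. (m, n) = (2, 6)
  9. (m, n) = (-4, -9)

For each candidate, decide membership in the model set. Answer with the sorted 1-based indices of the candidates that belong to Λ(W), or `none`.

Compute λ' = (2−√8)/2 = -0.41421, so π⊥(m,n) = m -0.41421·n.
[1] lift (2,0): star map gives 2.00000; window check 0.1 ≤ 2.00000 < 1.3 is false → out
[2] lift (-6,-6): star map gives -3.51472; window check 0.1 ≤ -3.51472 < 1.3 is false → out
[3] lift (6,10): star map gives 1.85786; window check 0.1 ≤ 1.85786 < 1.3 is false → out
[4] lift (0,0): star map gives 0.00000; window check 0.1 ≤ 0.00000 < 1.3 is false → out
[5] lift (-12,3): star map gives -13.24264; window check 0.1 ≤ -13.24264 < 1.3 is false → out
[6] lift (11,-6): star map gives 13.48528; window check 0.1 ≤ 13.48528 < 1.3 is false → out
[7] lift (-1,-3): star map gives 0.24264; window check 0.1 ≤ 0.24264 < 1.3 is true → IN Λ
[8] lift (2,6): star map gives -0.48528; window check 0.1 ≤ -0.48528 < 1.3 is false → out
[9] lift (-4,-9): star map gives -0.27208; window check 0.1 ≤ -0.27208 < 1.3 is false → out

7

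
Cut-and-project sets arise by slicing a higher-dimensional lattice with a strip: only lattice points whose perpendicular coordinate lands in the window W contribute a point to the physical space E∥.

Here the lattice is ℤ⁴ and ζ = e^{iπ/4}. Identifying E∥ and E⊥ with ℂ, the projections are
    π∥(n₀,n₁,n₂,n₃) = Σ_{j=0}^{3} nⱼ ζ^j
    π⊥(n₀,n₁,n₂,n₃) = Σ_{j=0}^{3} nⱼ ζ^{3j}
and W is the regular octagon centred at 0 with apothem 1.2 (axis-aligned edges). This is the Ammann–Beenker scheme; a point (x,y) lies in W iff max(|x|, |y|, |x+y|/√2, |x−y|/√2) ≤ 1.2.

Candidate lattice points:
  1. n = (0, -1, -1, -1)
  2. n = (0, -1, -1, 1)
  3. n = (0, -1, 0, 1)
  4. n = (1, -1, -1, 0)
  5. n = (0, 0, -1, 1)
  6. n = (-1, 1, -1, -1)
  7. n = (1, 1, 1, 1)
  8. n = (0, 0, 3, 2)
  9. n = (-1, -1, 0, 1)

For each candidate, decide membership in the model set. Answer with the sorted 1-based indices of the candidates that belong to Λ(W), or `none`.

Internal map: ζ^{3j} for j=0..3 gives (1,0), (−√2/2,√2/2), (0,−1), (√2/2,√2/2).
#1 (0, -1, -1, -1): internal (0.0000, -0.4142); octagon support 0.4142 vs apothem 1.2 → ∈ W
#2 (0, -1, -1, 1): internal (1.4142, 1.0000); octagon support 1.7071 vs apothem 1.2 → ∉ W
#3 (0, -1, 0, 1): internal (1.4142, 0.0000); octagon support 1.4142 vs apothem 1.2 → ∉ W
#4 (1, -1, -1, 0): internal (1.7071, 0.2929); octagon support 1.7071 vs apothem 1.2 → ∉ W
#5 (0, 0, -1, 1): internal (0.7071, 1.7071); octagon support 1.7071 vs apothem 1.2 → ∉ W
#6 (-1, 1, -1, -1): internal (-2.4142, 1.0000); octagon support 2.4142 vs apothem 1.2 → ∉ W
#7 (1, 1, 1, 1): internal (1.0000, 0.4142); octagon support 1.0000 vs apothem 1.2 → ∈ W
#8 (0, 0, 3, 2): internal (1.4142, -1.5858); octagon support 2.1213 vs apothem 1.2 → ∉ W
#9 (-1, -1, 0, 1): internal (0.4142, 0.0000); octagon support 0.4142 vs apothem 1.2 → ∈ W

1, 7, 9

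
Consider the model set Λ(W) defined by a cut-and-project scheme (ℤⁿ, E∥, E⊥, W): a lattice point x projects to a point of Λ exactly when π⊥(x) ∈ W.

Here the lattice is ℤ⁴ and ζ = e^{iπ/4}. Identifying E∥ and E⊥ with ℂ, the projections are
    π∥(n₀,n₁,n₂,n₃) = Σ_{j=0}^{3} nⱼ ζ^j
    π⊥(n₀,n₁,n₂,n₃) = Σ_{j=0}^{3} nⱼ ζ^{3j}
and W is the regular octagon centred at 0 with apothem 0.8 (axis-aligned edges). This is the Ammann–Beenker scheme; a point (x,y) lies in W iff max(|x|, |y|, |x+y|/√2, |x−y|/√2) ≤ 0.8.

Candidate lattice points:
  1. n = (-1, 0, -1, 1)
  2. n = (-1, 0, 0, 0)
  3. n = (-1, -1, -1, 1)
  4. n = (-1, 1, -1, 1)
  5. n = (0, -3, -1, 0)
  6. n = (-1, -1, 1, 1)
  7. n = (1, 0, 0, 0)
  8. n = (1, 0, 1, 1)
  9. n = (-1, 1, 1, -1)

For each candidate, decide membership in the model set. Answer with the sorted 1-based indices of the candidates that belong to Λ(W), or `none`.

Internal map: ζ^{3j} for j=0..3 gives (1,0), (−√2/2,√2/2), (0,−1), (√2/2,√2/2).
candidate 1: n = (-1, 0, -1, 1) → π⊥ ≈ (-0.292893, +1.707107); max(|x|,|y|,|x±y|/√2) = 1.707107 > 0.8 ⇒ ∉ W
candidate 2: n = (-1, 0, 0, 0) → π⊥ ≈ (-1.000000, +0.000000); max(|x|,|y|,|x±y|/√2) = 1.000000 > 0.8 ⇒ ∉ W
candidate 3: n = (-1, -1, -1, 1) → π⊥ ≈ (+0.414214, +1.000000); max(|x|,|y|,|x±y|/√2) = 1.000000 > 0.8 ⇒ ∉ W
candidate 4: n = (-1, 1, -1, 1) → π⊥ ≈ (-1.000000, +2.414214); max(|x|,|y|,|x±y|/√2) = 2.414214 > 0.8 ⇒ ∉ W
candidate 5: n = (0, -3, -1, 0) → π⊥ ≈ (+2.121320, -1.121320); max(|x|,|y|,|x±y|/√2) = 2.292893 > 0.8 ⇒ ∉ W
candidate 6: n = (-1, -1, 1, 1) → π⊥ ≈ (+0.414214, -1.000000); max(|x|,|y|,|x±y|/√2) = 1.000000 > 0.8 ⇒ ∉ W
candidate 7: n = (1, 0, 0, 0) → π⊥ ≈ (+1.000000, +0.000000); max(|x|,|y|,|x±y|/√2) = 1.000000 > 0.8 ⇒ ∉ W
candidate 8: n = (1, 0, 1, 1) → π⊥ ≈ (+1.707107, -0.292893); max(|x|,|y|,|x±y|/√2) = 1.707107 > 0.8 ⇒ ∉ W
candidate 9: n = (-1, 1, 1, -1) → π⊥ ≈ (-2.414214, -1.000000); max(|x|,|y|,|x±y|/√2) = 2.414214 > 0.8 ⇒ ∉ W

none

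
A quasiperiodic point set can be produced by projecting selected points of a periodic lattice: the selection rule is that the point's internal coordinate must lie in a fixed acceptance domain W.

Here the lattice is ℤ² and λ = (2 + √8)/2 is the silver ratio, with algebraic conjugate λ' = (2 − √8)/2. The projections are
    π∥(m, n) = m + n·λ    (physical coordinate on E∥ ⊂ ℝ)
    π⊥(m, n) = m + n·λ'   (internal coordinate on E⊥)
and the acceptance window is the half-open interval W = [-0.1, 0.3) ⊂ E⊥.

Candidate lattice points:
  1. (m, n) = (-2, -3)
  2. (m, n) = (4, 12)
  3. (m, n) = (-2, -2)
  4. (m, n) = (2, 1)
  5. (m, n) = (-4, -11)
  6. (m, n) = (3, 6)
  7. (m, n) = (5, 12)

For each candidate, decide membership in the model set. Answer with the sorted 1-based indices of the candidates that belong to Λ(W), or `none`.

7

λ' = (2−√8)/2 ≈ -0.4142.
candidate 1: (m,n)=(-2,-3) → π∥ = -2-3·λ ≈ -9.2426, π⊥ = -2-3·λ' ≈ -0.7574 ∉ [-0.1, 0.3) ⇒ out
candidate 2: (m,n)=(4,12) → π∥ = 4+12·λ ≈ 32.9706, π⊥ = 4+12·λ' ≈ -0.9706 ∉ [-0.1, 0.3) ⇒ out
candidate 3: (m,n)=(-2,-2) → π∥ = -2-2·λ ≈ -6.8284, π⊥ = -2-2·λ' ≈ -1.1716 ∉ [-0.1, 0.3) ⇒ out
candidate 4: (m,n)=(2,1) → π∥ = 2+1·λ ≈ 4.4142, π⊥ = 2+1·λ' ≈ 1.5858 ∉ [-0.1, 0.3) ⇒ out
candidate 5: (m,n)=(-4,-11) → π∥ = -4-11·λ ≈ -30.5563, π⊥ = -4-11·λ' ≈ 0.5563 ∉ [-0.1, 0.3) ⇒ out
candidate 6: (m,n)=(3,6) → π∥ = 3+6·λ ≈ 17.4853, π⊥ = 3+6·λ' ≈ 0.5147 ∉ [-0.1, 0.3) ⇒ out
candidate 7: (m,n)=(5,12) → π∥ = 5+12·λ ≈ 33.9706, π⊥ = 5+12·λ' ≈ 0.0294 ∈ [-0.1, 0.3) ⇒ IN Λ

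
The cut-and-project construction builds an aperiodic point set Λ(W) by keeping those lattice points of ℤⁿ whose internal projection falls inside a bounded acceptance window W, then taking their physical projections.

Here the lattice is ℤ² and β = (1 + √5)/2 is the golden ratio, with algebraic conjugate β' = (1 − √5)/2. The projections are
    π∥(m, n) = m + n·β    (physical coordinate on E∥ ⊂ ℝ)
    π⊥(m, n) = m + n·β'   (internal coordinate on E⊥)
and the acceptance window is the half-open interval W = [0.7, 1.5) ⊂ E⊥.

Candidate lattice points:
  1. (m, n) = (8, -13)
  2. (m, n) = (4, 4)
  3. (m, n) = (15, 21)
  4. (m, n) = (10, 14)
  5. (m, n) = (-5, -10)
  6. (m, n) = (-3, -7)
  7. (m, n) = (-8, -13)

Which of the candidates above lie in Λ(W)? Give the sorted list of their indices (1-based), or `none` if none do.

β' = (1−√5)/2 ≈ -0.618034.
#1 (8,-13): internal coord 8 + (-13)·β' = +16.034442; +16.034442 ∉ [0.7, 1.5) → out
#2 (4,4): internal coord 4 + (4)·β' = +1.527864; +1.527864 ∉ [0.7, 1.5) → out
#3 (15,21): internal coord 15 + (21)·β' = +2.021286; +2.021286 ∉ [0.7, 1.5) → out
#4 (10,14): internal coord 10 + (14)·β' = +1.347524; +1.347524 ∈ [0.7, 1.5) → IN Λ
#5 (-5,-10): internal coord -5 + (-10)·β' = +1.180340; +1.180340 ∈ [0.7, 1.5) → IN Λ
#6 (-3,-7): internal coord -3 + (-7)·β' = +1.326238; +1.326238 ∈ [0.7, 1.5) → IN Λ
#7 (-8,-13): internal coord -8 + (-13)·β' = +0.034442; +0.034442 ∉ [0.7, 1.5) → out

4, 5, 6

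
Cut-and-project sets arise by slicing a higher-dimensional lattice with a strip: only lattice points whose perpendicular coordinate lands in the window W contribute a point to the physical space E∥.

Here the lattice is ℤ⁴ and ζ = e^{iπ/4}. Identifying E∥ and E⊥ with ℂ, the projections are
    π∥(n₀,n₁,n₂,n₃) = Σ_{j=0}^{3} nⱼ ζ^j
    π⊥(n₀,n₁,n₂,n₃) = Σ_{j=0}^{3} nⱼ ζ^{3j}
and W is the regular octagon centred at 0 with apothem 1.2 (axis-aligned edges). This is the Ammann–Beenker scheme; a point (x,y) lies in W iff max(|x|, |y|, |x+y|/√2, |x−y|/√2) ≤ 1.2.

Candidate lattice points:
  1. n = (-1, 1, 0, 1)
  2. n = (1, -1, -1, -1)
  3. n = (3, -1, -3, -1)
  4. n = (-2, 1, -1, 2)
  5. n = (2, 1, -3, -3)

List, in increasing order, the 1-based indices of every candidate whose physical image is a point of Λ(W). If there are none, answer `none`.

2

With ζ = e^{iπ/4} the internal vectors are ζ^0,ζ^3,ζ^6,ζ^9.
candidate 1: n = (-1, 1, 0, 1) → π⊥ ≈ (-1.000000, +1.414214); max(|x|,|y|,|x±y|/√2) = 1.707107 > 1.2 ⇒ ∉ W
candidate 2: n = (1, -1, -1, -1) → π⊥ ≈ (+1.000000, -0.414214); max(|x|,|y|,|x±y|/√2) = 1.000000 ≤ 1.2 ⇒ ∈ W
candidate 3: n = (3, -1, -3, -1) → π⊥ ≈ (+3.000000, +1.585786); max(|x|,|y|,|x±y|/√2) = 3.242641 > 1.2 ⇒ ∉ W
candidate 4: n = (-2, 1, -1, 2) → π⊥ ≈ (-1.292893, +3.121320); max(|x|,|y|,|x±y|/√2) = 3.121320 > 1.2 ⇒ ∉ W
candidate 5: n = (2, 1, -3, -3) → π⊥ ≈ (-0.828427, +1.585786); max(|x|,|y|,|x±y|/√2) = 1.707107 > 1.2 ⇒ ∉ W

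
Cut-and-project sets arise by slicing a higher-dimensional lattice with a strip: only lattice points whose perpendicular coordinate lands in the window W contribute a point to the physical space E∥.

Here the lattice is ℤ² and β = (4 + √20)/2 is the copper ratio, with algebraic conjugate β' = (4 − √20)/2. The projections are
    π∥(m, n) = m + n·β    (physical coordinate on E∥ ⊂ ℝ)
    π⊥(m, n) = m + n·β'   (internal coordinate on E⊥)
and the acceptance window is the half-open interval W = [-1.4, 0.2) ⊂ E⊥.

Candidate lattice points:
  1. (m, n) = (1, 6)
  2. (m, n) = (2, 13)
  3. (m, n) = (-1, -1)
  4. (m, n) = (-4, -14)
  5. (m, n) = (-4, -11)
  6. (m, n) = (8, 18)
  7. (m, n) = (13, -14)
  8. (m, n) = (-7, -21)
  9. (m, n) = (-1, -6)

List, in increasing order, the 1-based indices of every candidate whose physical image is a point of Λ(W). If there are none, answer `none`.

β' = (4−√20)/2 ≈ -0.236068.
[1] lift (1,6): star map gives -0.416408; window check -1.4 ≤ -0.416408 < 0.2 is true → IN Λ
[2] lift (2,13): star map gives -1.068884; window check -1.4 ≤ -1.068884 < 0.2 is true → IN Λ
[3] lift (-1,-1): star map gives -0.763932; window check -1.4 ≤ -0.763932 < 0.2 is true → IN Λ
[4] lift (-4,-14): star map gives -0.695048; window check -1.4 ≤ -0.695048 < 0.2 is true → IN Λ
[5] lift (-4,-11): star map gives -1.403252; window check -1.4 ≤ -1.403252 < 0.2 is false → out
[6] lift (8,18): star map gives 3.750776; window check -1.4 ≤ 3.750776 < 0.2 is false → out
[7] lift (13,-14): star map gives 16.304952; window check -1.4 ≤ 16.304952 < 0.2 is false → out
[8] lift (-7,-21): star map gives -2.042572; window check -1.4 ≤ -2.042572 < 0.2 is false → out
[9] lift (-1,-6): star map gives 0.416408; window check -1.4 ≤ 0.416408 < 0.2 is false → out

1, 2, 3, 4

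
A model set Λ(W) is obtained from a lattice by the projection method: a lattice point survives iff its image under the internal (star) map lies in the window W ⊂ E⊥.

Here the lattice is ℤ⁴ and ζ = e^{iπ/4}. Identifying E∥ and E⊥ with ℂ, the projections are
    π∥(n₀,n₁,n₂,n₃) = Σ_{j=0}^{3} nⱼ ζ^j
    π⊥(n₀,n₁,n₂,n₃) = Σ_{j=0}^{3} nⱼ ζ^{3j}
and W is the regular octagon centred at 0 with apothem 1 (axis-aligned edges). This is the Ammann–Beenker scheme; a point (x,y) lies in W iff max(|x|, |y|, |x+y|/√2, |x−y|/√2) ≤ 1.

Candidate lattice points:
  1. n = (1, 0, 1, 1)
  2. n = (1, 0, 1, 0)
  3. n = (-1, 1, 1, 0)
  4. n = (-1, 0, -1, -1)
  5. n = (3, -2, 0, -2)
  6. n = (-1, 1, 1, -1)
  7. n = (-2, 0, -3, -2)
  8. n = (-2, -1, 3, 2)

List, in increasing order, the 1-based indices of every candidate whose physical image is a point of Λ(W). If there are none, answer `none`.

π⊥(n) = n₀ + n₁ζ³ + n₂ζ⁶ + n₃ζ⁹ where ζ = e^{iπ/4}.
candidate 1: n = (1, 0, 1, 1) → π⊥ ≈ (+1.7071, -0.2929); max(|x|,|y|,|x±y|/√2) = 1.7071 > 1 ⇒ ∉ W
candidate 2: n = (1, 0, 1, 0) → π⊥ ≈ (+1.0000, -1.0000); max(|x|,|y|,|x±y|/√2) = 1.4142 > 1 ⇒ ∉ W
candidate 3: n = (-1, 1, 1, 0) → π⊥ ≈ (-1.7071, -0.2929); max(|x|,|y|,|x±y|/√2) = 1.7071 > 1 ⇒ ∉ W
candidate 4: n = (-1, 0, -1, -1) → π⊥ ≈ (-1.7071, +0.2929); max(|x|,|y|,|x±y|/√2) = 1.7071 > 1 ⇒ ∉ W
candidate 5: n = (3, -2, 0, -2) → π⊥ ≈ (+3.0000, -2.8284); max(|x|,|y|,|x±y|/√2) = 4.1213 > 1 ⇒ ∉ W
candidate 6: n = (-1, 1, 1, -1) → π⊥ ≈ (-2.4142, -1.0000); max(|x|,|y|,|x±y|/√2) = 2.4142 > 1 ⇒ ∉ W
candidate 7: n = (-2, 0, -3, -2) → π⊥ ≈ (-3.4142, +1.5858); max(|x|,|y|,|x±y|/√2) = 3.5355 > 1 ⇒ ∉ W
candidate 8: n = (-2, -1, 3, 2) → π⊥ ≈ (+0.1213, -2.2929); max(|x|,|y|,|x±y|/√2) = 2.2929 > 1 ⇒ ∉ W

none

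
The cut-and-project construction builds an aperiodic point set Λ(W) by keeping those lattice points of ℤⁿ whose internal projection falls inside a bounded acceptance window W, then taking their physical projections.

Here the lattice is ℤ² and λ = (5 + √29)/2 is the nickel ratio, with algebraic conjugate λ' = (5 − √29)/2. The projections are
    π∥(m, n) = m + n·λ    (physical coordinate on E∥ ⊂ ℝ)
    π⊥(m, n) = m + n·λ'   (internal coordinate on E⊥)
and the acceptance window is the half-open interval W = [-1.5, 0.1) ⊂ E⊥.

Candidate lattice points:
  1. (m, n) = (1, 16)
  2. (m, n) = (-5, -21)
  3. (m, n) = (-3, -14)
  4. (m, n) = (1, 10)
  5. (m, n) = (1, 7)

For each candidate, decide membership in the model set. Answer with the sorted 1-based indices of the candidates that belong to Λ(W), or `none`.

2, 3, 4, 5

Compute λ' = (5−√29)/2 = -0.19258, so π⊥(m,n) = m -0.19258·n.
[1] lift (1,16): star map gives -2.08132; window check -1.5 ≤ -2.08132 < 0.1 is false → out
[2] lift (-5,-21): star map gives -0.95577; window check -1.5 ≤ -0.95577 < 0.1 is true → IN Λ
[3] lift (-3,-14): star map gives -0.30385; window check -1.5 ≤ -0.30385 < 0.1 is true → IN Λ
[4] lift (1,10): star map gives -0.92582; window check -1.5 ≤ -0.92582 < 0.1 is true → IN Λ
[5] lift (1,7): star map gives -0.34808; window check -1.5 ≤ -0.34808 < 0.1 is true → IN Λ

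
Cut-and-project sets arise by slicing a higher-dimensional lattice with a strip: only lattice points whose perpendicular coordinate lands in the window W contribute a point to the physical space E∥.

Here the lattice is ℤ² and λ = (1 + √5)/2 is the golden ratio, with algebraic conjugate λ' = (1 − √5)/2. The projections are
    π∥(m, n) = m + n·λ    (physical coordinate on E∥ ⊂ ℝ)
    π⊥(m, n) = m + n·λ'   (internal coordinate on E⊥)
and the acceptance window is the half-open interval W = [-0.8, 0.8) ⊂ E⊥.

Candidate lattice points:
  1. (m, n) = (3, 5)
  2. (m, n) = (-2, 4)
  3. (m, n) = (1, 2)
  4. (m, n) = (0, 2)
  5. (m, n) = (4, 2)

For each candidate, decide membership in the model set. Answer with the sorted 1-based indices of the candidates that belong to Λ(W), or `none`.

1, 3

Numerically λ ≈ 1.618034 and λ' = −1/λ ≈ -0.618034.
#1 (3,5): internal coord 3 + (5)·λ' = -0.090170; -0.090170 ∈ [-0.8, 0.8) → IN Λ
#2 (-2,4): internal coord -2 + (4)·λ' = -4.472136; -4.472136 ∉ [-0.8, 0.8) → out
#3 (1,2): internal coord 1 + (2)·λ' = -0.236068; -0.236068 ∈ [-0.8, 0.8) → IN Λ
#4 (0,2): internal coord 0 + (2)·λ' = -1.236068; -1.236068 ∉ [-0.8, 0.8) → out
#5 (4,2): internal coord 4 + (2)·λ' = +2.763932; +2.763932 ∉ [-0.8, 0.8) → out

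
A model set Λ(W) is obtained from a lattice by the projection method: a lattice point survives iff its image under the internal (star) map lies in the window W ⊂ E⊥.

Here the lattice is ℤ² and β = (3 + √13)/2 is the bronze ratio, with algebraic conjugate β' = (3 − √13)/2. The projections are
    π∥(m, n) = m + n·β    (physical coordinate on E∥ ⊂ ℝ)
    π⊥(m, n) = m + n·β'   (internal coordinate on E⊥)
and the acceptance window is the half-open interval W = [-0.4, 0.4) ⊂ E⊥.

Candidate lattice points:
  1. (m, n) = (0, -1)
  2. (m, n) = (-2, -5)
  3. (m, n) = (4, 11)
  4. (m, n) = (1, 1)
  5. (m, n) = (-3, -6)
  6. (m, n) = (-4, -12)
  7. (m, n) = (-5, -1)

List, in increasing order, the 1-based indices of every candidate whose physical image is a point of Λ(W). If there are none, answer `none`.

1, 6

Numerically β ≈ 3.3028 and β' = −1/β ≈ -0.3028.
[1] lift (0,-1): star map gives 0.3028; window check -0.4 ≤ 0.3028 < 0.4 is true → IN Λ
[2] lift (-2,-5): star map gives -0.4861; window check -0.4 ≤ -0.4861 < 0.4 is false → out
[3] lift (4,11): star map gives 0.6695; window check -0.4 ≤ 0.6695 < 0.4 is false → out
[4] lift (1,1): star map gives 0.6972; window check -0.4 ≤ 0.6972 < 0.4 is false → out
[5] lift (-3,-6): star map gives -1.1833; window check -0.4 ≤ -1.1833 < 0.4 is false → out
[6] lift (-4,-12): star map gives -0.3667; window check -0.4 ≤ -0.3667 < 0.4 is true → IN Λ
[7] lift (-5,-1): star map gives -4.6972; window check -0.4 ≤ -4.6972 < 0.4 is false → out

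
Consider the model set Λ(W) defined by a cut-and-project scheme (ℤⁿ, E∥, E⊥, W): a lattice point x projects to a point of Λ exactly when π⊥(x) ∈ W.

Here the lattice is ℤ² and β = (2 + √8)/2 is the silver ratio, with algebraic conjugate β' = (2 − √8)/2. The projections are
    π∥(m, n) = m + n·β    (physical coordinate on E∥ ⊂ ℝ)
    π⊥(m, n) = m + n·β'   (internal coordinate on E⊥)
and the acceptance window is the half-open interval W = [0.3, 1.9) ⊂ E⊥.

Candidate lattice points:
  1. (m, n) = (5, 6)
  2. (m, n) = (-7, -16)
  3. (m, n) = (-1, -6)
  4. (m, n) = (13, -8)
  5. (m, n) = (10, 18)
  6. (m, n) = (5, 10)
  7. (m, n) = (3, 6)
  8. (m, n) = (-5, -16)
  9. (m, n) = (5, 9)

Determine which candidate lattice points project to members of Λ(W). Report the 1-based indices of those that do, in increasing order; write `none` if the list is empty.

Compute β' = (2−√8)/2 = -0.41421, so π⊥(m,n) = m -0.41421·n.
candidate 1: (m,n)=(5,6) → π∥ = 5+6·β ≈ 19.48528, π⊥ = 5+6·β' ≈ 2.51472 ∉ [0.3, 1.9) ⇒ out
candidate 2: (m,n)=(-7,-16) → π∥ = -7-16·β ≈ -45.62742, π⊥ = -7-16·β' ≈ -0.37258 ∉ [0.3, 1.9) ⇒ out
candidate 3: (m,n)=(-1,-6) → π∥ = -1-6·β ≈ -15.48528, π⊥ = -1-6·β' ≈ 1.48528 ∈ [0.3, 1.9) ⇒ IN Λ
candidate 4: (m,n)=(13,-8) → π∥ = 13-8·β ≈ -6.31371, π⊥ = 13-8·β' ≈ 16.31371 ∉ [0.3, 1.9) ⇒ out
candidate 5: (m,n)=(10,18) → π∥ = 10+18·β ≈ 53.45584, π⊥ = 10+18·β' ≈ 2.54416 ∉ [0.3, 1.9) ⇒ out
candidate 6: (m,n)=(5,10) → π∥ = 5+10·β ≈ 29.14214, π⊥ = 5+10·β' ≈ 0.85786 ∈ [0.3, 1.9) ⇒ IN Λ
candidate 7: (m,n)=(3,6) → π∥ = 3+6·β ≈ 17.48528, π⊥ = 3+6·β' ≈ 0.51472 ∈ [0.3, 1.9) ⇒ IN Λ
candidate 8: (m,n)=(-5,-16) → π∥ = -5-16·β ≈ -43.62742, π⊥ = -5-16·β' ≈ 1.62742 ∈ [0.3, 1.9) ⇒ IN Λ
candidate 9: (m,n)=(5,9) → π∥ = 5+9·β ≈ 26.72792, π⊥ = 5+9·β' ≈ 1.27208 ∈ [0.3, 1.9) ⇒ IN Λ

3, 6, 7, 8, 9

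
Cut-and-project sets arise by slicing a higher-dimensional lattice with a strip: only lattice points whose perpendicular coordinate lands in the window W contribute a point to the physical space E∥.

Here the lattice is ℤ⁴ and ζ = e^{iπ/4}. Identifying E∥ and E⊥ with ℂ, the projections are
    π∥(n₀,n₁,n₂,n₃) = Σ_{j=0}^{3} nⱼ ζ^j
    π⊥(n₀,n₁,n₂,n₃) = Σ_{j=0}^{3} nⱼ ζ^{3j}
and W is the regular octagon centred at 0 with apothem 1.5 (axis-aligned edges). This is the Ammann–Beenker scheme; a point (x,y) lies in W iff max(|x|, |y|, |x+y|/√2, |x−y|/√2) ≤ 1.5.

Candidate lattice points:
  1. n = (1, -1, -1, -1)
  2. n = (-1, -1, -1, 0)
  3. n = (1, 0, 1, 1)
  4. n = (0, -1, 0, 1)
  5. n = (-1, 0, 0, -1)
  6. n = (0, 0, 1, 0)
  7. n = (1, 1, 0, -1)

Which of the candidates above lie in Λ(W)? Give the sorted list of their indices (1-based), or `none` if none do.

1, 2, 4, 6, 7

Internal map: ζ^{3j} for j=0..3 gives (1,0), (−√2/2,√2/2), (0,−1), (√2/2,√2/2).
candidate 1: n = (1, -1, -1, -1) → π⊥ ≈ (+1.00000, -0.41421); max(|x|,|y|,|x±y|/√2) = 1.00000 ≤ 1.5 ⇒ ∈ W
candidate 2: n = (-1, -1, -1, 0) → π⊥ ≈ (-0.29289, +0.29289); max(|x|,|y|,|x±y|/√2) = 0.41421 ≤ 1.5 ⇒ ∈ W
candidate 3: n = (1, 0, 1, 1) → π⊥ ≈ (+1.70711, -0.29289); max(|x|,|y|,|x±y|/√2) = 1.70711 > 1.5 ⇒ ∉ W
candidate 4: n = (0, -1, 0, 1) → π⊥ ≈ (+1.41421, +0.00000); max(|x|,|y|,|x±y|/√2) = 1.41421 ≤ 1.5 ⇒ ∈ W
candidate 5: n = (-1, 0, 0, -1) → π⊥ ≈ (-1.70711, -0.70711); max(|x|,|y|,|x±y|/√2) = 1.70711 > 1.5 ⇒ ∉ W
candidate 6: n = (0, 0, 1, 0) → π⊥ ≈ (+0.00000, -1.00000); max(|x|,|y|,|x±y|/√2) = 1.00000 ≤ 1.5 ⇒ ∈ W
candidate 7: n = (1, 1, 0, -1) → π⊥ ≈ (-0.41421, +0.00000); max(|x|,|y|,|x±y|/√2) = 0.41421 ≤ 1.5 ⇒ ∈ W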